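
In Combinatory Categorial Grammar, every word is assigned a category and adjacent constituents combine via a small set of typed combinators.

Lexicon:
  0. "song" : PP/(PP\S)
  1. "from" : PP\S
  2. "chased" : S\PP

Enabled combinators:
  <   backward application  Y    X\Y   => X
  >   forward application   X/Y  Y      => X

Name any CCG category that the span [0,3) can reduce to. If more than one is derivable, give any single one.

S

[0,3] S   <
  [0,2] PP   >
    [0,1] "song" : PP/(PP\S)
    [1,2] "from" : PP\S
  [2,3] "chased" : S\PP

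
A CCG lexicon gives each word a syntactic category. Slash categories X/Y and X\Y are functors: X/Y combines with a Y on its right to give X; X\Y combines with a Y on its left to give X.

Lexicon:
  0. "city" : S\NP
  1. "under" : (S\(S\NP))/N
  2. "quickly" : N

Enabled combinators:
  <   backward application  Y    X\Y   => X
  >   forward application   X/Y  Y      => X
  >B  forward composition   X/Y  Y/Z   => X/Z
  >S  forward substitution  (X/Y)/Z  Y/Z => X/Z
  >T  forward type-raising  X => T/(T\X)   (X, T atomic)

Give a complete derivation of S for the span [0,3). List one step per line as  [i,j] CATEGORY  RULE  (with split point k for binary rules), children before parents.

[0,1] S\NP  lex  "city"
[1,2] (S\(S\NP))/N  lex  "under"
[2,3] N  lex  "quickly"
[1,3] S\(S\NP)  >  k=2
[0,3] S  <  k=1

[0,3] S   <
  [0,1] "city" : S\NP
  [1,3] S\(S\NP)   >
    [1,2] "under" : (S\(S\NP))/N
    [2,3] "quickly" : N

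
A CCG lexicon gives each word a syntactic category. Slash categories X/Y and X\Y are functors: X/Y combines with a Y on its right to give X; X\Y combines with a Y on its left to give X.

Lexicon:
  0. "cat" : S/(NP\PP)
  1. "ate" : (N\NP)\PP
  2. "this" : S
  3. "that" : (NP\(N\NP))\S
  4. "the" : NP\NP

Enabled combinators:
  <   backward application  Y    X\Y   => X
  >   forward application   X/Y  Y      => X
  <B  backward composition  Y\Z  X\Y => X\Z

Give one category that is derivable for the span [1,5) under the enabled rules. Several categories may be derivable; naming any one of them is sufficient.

[0,5] S   >
  [0,1] "cat" : S/(NP\PP)
  [1,5] NP\PP   <B
    [1,4] NP\PP   <B
      [1,2] "ate" : (N\NP)\PP
      [2,4] NP\(N\NP)   <
        [2,3] "this" : S
        [3,4] "that" : (NP\(N\NP))\S
    [4,5] "the" : NP\NP

NP\PP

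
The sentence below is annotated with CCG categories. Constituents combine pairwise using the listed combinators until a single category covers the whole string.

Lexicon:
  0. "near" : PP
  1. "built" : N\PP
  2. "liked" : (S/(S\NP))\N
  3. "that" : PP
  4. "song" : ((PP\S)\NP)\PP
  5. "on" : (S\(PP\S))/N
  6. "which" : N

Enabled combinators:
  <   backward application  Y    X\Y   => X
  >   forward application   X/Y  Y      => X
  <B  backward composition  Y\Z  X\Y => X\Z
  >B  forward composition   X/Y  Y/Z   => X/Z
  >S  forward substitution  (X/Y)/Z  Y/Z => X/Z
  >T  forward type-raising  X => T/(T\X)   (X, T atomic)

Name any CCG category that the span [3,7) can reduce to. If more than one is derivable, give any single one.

[0,7] S   >
  [0,3] S/(S\NP)   <
    [0,2] N   <
      [0,1] "near" : PP
      [1,2] "built" : N\PP
    [2,3] "liked" : (S/(S\NP))\N
  [3,7] S\NP   <B
    [3,5] (PP\S)\NP   <
      [3,4] "that" : PP
      [4,5] "song" : ((PP\S)\NP)\PP
    [5,7] S\(PP\S)   >
      [5,6] "on" : (S\(PP\S))/N
      [6,7] "which" : N

S\NP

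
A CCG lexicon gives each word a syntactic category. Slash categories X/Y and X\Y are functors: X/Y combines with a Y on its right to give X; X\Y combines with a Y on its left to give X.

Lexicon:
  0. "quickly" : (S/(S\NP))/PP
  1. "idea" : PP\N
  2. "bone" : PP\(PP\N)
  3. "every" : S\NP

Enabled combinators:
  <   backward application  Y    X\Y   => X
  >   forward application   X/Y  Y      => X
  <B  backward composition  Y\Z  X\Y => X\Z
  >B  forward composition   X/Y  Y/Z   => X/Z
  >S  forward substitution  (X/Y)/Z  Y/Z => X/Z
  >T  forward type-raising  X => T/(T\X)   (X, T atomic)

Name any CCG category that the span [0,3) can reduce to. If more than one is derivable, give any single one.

S/(S\NP)

[0,4] S   >
  [0,3] S/(S\NP)   >
    [0,1] "quickly" : (S/(S\NP))/PP
    [1,3] PP   <
      [1,2] "idea" : PP\N
      [2,3] "bone" : PP\(PP\N)
  [3,4] "every" : S\NP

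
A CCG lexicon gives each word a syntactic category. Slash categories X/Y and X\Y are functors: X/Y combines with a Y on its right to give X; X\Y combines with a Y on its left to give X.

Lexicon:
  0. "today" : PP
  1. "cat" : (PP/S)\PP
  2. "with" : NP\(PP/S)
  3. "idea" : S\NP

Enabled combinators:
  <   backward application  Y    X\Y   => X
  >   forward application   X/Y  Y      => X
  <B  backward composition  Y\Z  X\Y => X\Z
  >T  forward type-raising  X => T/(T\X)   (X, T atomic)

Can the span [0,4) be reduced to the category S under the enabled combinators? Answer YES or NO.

YES

[0,4] S   <
  [0,3] NP   <
    [0,2] PP/S   <
      [0,1] "today" : PP
      [1,2] "cat" : (PP/S)\PP
    [2,3] "with" : NP\(PP/S)
  [3,4] "idea" : S\NP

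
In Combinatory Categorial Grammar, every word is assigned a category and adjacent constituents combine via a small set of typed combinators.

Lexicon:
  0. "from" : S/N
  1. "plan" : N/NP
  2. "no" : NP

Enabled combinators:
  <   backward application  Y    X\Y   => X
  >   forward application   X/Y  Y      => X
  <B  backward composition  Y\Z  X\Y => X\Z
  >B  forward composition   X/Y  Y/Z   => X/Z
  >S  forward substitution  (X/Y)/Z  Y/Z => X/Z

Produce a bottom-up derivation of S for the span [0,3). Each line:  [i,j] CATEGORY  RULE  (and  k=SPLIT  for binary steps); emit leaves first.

[0,3] S   >
  [0,1] "from" : S/N
  [1,3] N   >
    [1,2] "plan" : N/NP
    [2,3] "no" : NP

[0,1] S/N  lex  "from"
[1,2] N/NP  lex  "plan"
[2,3] NP  lex  "no"
[1,3] N  >  k=2
[0,3] S  >  k=1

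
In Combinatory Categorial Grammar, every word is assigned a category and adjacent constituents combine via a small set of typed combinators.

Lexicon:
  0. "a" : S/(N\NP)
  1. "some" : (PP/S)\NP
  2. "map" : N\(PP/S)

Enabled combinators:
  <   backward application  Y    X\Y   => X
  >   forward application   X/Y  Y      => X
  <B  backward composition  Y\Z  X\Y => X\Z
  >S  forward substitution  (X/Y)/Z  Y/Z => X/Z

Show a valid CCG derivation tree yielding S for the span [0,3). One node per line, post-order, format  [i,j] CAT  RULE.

[0,3] S   >
  [0,1] "a" : S/(N\NP)
  [1,3] N\NP   <B
    [1,2] "some" : (PP/S)\NP
    [2,3] "map" : N\(PP/S)

[0,1] S/(N\NP)  lex  "a"
[1,2] (PP/S)\NP  lex  "some"
[2,3] N\(PP/S)  lex  "map"
[1,3] N\NP  <B  k=2
[0,3] S  >  k=1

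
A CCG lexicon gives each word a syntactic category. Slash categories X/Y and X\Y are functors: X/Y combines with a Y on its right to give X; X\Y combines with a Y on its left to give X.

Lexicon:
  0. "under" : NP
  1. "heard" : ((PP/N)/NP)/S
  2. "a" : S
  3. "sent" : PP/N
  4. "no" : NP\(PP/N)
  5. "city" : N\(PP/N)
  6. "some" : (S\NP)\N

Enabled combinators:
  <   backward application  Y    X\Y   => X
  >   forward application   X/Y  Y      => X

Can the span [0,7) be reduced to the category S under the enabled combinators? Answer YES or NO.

[0,7] S   <
  [0,1] "under" : NP
  [1,7] S\NP   <
    [1,6] N   <
      [1,5] PP/N   >
        [1,3] (PP/N)/NP   >
          [1,2] "heard" : ((PP/N)/NP)/S
          [2,3] "a" : S
        [3,5] NP   <
          [3,4] "sent" : PP/N
          [4,5] "no" : NP\(PP/N)
      [5,6] "city" : N\(PP/N)
    [6,7] "some" : (S\NP)\N

YES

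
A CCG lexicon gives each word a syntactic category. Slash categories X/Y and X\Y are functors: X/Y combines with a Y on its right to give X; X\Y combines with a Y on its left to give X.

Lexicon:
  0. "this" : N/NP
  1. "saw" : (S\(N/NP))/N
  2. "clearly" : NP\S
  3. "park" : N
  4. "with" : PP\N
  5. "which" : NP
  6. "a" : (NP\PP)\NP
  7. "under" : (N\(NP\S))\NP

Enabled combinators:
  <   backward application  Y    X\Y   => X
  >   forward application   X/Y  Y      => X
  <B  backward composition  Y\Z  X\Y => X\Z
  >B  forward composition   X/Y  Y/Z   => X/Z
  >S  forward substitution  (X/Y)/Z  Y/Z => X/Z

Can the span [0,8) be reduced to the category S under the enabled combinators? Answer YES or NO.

[0,8] S   <
  [0,1] "this" : N/NP
  [1,8] S\(N/NP)   >
    [1,2] "saw" : (S\(N/NP))/N
    [2,8] N   <
      [2,3] "clearly" : NP\S
      [3,8] N\(NP\S)   <
        [3,7] NP   <
          [3,5] PP   <
            [3,4] "park" : N
            [4,5] "with" : PP\N
          [5,7] NP\PP   <
            [5,6] "which" : NP
            [6,7] "a" : (NP\PP)\NP
        [7,8] "under" : (N\(NP\S))\NP

YES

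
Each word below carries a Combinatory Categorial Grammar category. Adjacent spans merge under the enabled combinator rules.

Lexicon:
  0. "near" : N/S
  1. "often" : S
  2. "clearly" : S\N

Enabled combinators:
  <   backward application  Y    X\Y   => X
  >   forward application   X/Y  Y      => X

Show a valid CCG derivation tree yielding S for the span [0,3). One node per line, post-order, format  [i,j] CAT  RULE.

[0,3] S   <
  [0,2] N   >
    [0,1] "near" : N/S
    [1,2] "often" : S
  [2,3] "clearly" : S\N

[0,1] N/S  lex  "near"
[1,2] S  lex  "often"
[0,2] N  >  k=1
[2,3] S\N  lex  "clearly"
[0,3] S  <  k=2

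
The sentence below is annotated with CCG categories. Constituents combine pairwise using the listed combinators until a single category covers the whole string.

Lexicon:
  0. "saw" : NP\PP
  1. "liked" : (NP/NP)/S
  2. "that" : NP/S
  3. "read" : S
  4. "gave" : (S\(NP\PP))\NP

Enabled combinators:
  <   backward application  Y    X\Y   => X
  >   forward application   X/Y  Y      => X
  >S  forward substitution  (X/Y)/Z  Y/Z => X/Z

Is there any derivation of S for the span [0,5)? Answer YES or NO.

YES

[0,5] S   <
  [0,1] "saw" : NP\PP
  [1,5] S\(NP\PP)   <
    [1,4] NP   >
      [1,3] NP/S   >S
        [1,2] "liked" : (NP/NP)/S
        [2,3] "that" : NP/S
      [3,4] "read" : S
    [4,5] "gave" : (S\(NP\PP))\NP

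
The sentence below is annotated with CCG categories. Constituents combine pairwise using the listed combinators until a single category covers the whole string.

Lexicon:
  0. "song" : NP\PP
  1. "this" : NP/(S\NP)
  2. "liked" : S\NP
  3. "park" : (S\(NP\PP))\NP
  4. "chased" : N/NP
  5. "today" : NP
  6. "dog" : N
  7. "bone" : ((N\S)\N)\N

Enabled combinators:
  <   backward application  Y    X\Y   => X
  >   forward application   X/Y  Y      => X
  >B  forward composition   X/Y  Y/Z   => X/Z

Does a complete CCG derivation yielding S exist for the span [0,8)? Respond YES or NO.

NP\PP NP/(S\NP) S\NP (S\(NP\PP))\NP N/NP NP N ((N\S)\N)\N
CKY chart[0,8] = {N}; S ∉ chart

NO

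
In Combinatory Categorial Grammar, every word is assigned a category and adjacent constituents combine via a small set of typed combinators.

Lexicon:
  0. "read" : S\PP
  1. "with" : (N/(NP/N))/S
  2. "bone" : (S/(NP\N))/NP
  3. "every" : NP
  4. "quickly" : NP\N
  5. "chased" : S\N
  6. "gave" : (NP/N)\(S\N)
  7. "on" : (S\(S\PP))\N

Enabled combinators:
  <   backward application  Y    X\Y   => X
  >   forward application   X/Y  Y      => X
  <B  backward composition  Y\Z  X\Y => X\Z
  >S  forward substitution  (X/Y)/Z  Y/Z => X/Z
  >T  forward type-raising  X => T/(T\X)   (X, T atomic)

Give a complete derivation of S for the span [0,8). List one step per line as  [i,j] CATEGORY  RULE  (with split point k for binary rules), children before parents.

[0,1] S\PP  lex  "read"
[1,2] (N/(NP/N))/S  lex  "with"
[2,3] (S/(NP\N))/NP  lex  "bone"
[3,4] NP  lex  "every"
[2,4] S/(NP\N)  >  k=3
[4,5] NP\N  lex  "quickly"
[2,5] S  >  k=4
[1,5] N/(NP/N)  >  k=2
[5,6] S\N  lex  "chased"
[6,7] (NP/N)\(S\N)  lex  "gave"
[5,7] NP/N  <  k=6
[1,7] N  >  k=5
[7,8] (S\(S\PP))\N  lex  "on"
[1,8] S\(S\PP)  <  k=7
[0,8] S  <  k=1

[0,8] S   <
  [0,1] "read" : S\PP
  [1,8] S\(S\PP)   <
    [1,7] N   >
      [1,5] N/(NP/N)   >
        [1,2] "with" : (N/(NP/N))/S
        [2,5] S   >
          [2,4] S/(NP\N)   >
            [2,3] "bone" : (S/(NP\N))/NP
            [3,4] "every" : NP
          [4,5] "quickly" : NP\N
      [5,7] NP/N   <
        [5,6] "chased" : S\N
        [6,7] "gave" : (NP/N)\(S\N)
    [7,8] "on" : (S\(S\PP))\N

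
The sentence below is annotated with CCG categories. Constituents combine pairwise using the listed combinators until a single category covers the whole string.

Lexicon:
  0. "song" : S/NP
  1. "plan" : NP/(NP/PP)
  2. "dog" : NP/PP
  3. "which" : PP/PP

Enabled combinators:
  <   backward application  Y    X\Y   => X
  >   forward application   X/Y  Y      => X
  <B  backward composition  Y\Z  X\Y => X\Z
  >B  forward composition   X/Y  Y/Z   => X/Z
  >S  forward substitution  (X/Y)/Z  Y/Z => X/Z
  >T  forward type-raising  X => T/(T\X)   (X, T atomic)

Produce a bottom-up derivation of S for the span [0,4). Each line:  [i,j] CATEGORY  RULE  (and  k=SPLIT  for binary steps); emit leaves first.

[0,1] S/NP  lex  "song"
[1,2] NP/(NP/PP)  lex  "plan"
[2,3] NP/PP  lex  "dog"
[3,4] PP/PP  lex  "which"
[2,4] NP/PP  >B  k=3
[1,4] NP  >  k=2
[0,4] S  >  k=1

[0,4] S   >
  [0,1] "song" : S/NP
  [1,4] NP   >
    [1,2] "plan" : NP/(NP/PP)
    [2,4] NP/PP   >B
      [2,3] "dog" : NP/PP
      [3,4] "which" : PP/PP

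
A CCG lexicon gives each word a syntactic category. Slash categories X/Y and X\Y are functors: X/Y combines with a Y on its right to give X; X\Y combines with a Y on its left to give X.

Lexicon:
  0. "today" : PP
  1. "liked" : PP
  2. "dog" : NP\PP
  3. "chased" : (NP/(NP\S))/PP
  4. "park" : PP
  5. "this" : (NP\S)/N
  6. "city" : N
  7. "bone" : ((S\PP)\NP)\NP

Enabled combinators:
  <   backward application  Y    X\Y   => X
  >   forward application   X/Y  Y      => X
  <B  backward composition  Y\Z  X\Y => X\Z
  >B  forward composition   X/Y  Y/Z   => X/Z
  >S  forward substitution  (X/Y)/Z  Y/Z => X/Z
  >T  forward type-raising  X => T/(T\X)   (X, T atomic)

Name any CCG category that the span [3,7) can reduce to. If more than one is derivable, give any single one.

NP

[0,8] S   >
  [0,1] S/(S\PP)   >T
    [0,1] "today" : PP
  [1,8] S\PP   <
    [1,3] NP   <
      [1,2] "liked" : PP
      [2,3] "dog" : NP\PP
    [3,8] (S\PP)\NP   <
      [3,7] NP   >
        [3,5] NP/(NP\S)   >
          [3,4] "chased" : (NP/(NP\S))/PP
          [4,5] "park" : PP
        [5,7] NP\S   >
          [5,6] "this" : (NP\S)/N
          [6,7] "city" : N
      [7,8] "bone" : ((S\PP)\NP)\NP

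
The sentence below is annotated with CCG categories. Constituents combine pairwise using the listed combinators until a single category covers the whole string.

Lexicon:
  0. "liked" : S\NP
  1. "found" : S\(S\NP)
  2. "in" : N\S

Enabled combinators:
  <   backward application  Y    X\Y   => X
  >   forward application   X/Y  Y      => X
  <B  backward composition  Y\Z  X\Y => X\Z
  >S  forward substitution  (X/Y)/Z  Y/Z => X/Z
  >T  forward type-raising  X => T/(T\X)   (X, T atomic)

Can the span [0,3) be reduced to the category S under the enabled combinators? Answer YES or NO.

S\NP S\(S\NP) N\S
CKY chart[0,3] = {N, N/(N\N), NP/(NP\N), PP/(PP\N), S/(S\N)}; S ∉ chart

NO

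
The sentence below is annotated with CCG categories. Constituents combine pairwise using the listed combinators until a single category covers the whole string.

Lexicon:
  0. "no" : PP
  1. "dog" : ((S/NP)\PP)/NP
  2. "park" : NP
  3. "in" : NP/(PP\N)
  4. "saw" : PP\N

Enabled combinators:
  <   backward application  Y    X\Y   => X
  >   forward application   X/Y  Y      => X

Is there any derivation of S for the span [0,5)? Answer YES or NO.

[0,5] S   >
  [0,3] S/NP   <
    [0,1] "no" : PP
    [1,3] (S/NP)\PP   >
      [1,2] "dog" : ((S/NP)\PP)/NP
      [2,3] "park" : NP
  [3,5] NP   >
    [3,4] "in" : NP/(PP\N)
    [4,5] "saw" : PP\N

YES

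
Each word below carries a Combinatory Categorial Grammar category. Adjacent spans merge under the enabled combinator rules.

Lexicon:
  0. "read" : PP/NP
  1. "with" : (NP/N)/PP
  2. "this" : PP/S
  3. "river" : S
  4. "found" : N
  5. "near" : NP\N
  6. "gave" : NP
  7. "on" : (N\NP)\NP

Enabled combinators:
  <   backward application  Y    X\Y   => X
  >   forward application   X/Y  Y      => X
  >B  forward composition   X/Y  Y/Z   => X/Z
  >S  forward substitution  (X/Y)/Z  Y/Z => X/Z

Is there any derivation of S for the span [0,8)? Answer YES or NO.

PP/NP (NP/N)/PP PP/S S N NP\N NP (N\NP)\NP
CKY chart[0,8] = {PP}; S ∉ chart

NO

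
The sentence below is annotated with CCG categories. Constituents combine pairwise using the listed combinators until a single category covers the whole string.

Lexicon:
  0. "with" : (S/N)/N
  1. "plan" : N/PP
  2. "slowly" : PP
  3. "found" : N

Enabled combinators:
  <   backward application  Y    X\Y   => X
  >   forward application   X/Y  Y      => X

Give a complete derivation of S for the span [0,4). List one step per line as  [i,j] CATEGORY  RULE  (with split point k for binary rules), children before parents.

[0,1] (S/N)/N  lex  "with"
[1,2] N/PP  lex  "plan"
[2,3] PP  lex  "slowly"
[1,3] N  >  k=2
[0,3] S/N  >  k=1
[3,4] N  lex  "found"
[0,4] S  >  k=3

[0,4] S   >
  [0,3] S/N   >
    [0,1] "with" : (S/N)/N
    [1,3] N   >
      [1,2] "plan" : N/PP
      [2,3] "slowly" : PP
  [3,4] "found" : N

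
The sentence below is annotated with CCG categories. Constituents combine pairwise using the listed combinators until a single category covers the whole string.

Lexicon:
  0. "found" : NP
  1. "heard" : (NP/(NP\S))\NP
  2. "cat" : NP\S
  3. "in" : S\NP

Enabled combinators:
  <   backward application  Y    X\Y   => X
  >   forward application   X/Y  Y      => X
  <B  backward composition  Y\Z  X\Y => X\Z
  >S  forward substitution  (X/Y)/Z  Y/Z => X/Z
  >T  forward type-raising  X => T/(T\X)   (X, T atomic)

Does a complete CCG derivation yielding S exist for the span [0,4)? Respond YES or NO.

YES

[0,4] S   <
  [0,3] NP   >
    [0,2] NP/(NP\S)   <
      [0,1] "found" : NP
      [1,2] "heard" : (NP/(NP\S))\NP
    [2,3] "cat" : NP\S
  [3,4] "in" : S\NP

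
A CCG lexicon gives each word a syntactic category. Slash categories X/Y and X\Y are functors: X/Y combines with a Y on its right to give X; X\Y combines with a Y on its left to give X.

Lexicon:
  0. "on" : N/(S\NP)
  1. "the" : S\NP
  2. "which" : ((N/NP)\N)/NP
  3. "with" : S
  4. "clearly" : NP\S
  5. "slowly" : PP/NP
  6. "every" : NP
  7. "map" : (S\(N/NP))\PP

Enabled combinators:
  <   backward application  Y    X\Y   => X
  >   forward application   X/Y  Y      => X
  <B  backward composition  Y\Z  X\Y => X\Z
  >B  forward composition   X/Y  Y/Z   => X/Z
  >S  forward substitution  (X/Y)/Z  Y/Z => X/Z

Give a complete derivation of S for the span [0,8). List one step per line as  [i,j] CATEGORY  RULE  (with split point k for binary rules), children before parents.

[0,1] N/(S\NP)  lex  "on"
[1,2] S\NP  lex  "the"
[0,2] N  >  k=1
[2,3] ((N/NP)\N)/NP  lex  "which"
[3,4] S  lex  "with"
[4,5] NP\S  lex  "clearly"
[3,5] NP  <  k=4
[2,5] (N/NP)\N  >  k=3
[0,5] N/NP  <  k=2
[5,6] PP/NP  lex  "slowly"
[6,7] NP  lex  "every"
[5,7] PP  >  k=6
[7,8] (S\(N/NP))\PP  lex  "map"
[5,8] S\(N/NP)  <  k=7
[0,8] S  <  k=5

[0,8] S   <
  [0,5] N/NP   <
    [0,2] N   >
      [0,1] "on" : N/(S\NP)
      [1,2] "the" : S\NP
    [2,5] (N/NP)\N   >
      [2,3] "which" : ((N/NP)\N)/NP
      [3,5] NP   <
        [3,4] "with" : S
        [4,5] "clearly" : NP\S
  [5,8] S\(N/NP)   <
    [5,7] PP   >
      [5,6] "slowly" : PP/NP
      [6,7] "every" : NP
    [7,8] "map" : (S\(N/NP))\PP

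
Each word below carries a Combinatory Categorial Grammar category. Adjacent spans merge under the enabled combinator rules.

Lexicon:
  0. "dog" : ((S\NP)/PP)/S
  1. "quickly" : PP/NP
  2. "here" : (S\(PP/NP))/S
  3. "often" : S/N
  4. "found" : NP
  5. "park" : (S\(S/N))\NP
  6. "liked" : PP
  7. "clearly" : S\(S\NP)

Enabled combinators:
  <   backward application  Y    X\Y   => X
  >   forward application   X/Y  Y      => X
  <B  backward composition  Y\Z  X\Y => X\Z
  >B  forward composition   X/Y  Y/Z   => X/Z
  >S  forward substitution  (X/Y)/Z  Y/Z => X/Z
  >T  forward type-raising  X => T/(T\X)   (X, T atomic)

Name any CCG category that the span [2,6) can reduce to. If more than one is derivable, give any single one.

S\(PP/NP)

[0,8] S   <
  [0,7] S\NP   >
    [0,6] (S\NP)/PP   >
      [0,1] "dog" : ((S\NP)/PP)/S
      [1,6] S   <
        [1,2] "quickly" : PP/NP
        [2,6] S\(PP/NP)   >
          [2,3] "here" : (S\(PP/NP))/S
          [3,6] S   <
            [3,4] "often" : S/N
            [4,6] S\(S/N)   <
              [4,5] "found" : NP
              [5,6] "park" : (S\(S/N))\NP
    [6,7] "liked" : PP
  [7,8] "clearly" : S\(S\NP)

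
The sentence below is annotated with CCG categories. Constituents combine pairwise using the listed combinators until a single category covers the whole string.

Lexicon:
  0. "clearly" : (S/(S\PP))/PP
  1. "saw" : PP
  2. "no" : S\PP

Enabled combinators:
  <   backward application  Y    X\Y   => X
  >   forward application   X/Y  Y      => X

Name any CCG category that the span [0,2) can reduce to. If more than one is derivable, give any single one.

[0,3] S   >
  [0,2] S/(S\PP)   >
    [0,1] "clearly" : (S/(S\PP))/PP
    [1,2] "saw" : PP
  [2,3] "no" : S\PP

S/(S\PP)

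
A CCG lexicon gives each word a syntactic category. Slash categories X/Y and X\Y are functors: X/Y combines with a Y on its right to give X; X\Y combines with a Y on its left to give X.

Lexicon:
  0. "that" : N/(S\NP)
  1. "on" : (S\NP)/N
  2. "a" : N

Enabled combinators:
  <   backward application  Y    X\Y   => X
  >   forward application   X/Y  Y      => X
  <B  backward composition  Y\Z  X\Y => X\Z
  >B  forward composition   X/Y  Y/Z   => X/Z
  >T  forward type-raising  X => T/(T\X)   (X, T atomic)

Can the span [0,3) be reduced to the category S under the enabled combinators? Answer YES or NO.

N/(S\NP) (S\NP)/N N
CKY chart[0,3] = {N, N/(N\N), NP/(NP\N), PP/(PP\N), S/(S\N)}; S ∉ chart

NO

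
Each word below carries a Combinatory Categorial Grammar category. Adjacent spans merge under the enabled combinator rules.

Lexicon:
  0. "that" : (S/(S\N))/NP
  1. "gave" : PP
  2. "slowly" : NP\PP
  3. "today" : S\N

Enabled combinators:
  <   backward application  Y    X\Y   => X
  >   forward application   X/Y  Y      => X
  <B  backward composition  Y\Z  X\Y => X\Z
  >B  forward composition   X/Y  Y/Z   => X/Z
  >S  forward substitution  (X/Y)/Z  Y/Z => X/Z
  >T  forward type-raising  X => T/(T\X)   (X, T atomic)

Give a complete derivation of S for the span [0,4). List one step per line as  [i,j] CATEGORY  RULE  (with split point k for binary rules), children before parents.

[0,4] S   >
  [0,3] S/(S\N)   >
    [0,1] "that" : (S/(S\N))/NP
    [1,3] NP   >
      [1,2] NP/(NP\PP)   >T
        [1,2] "gave" : PP
      [2,3] "slowly" : NP\PP
  [3,4] "today" : S\N

[0,1] (S/(S\N))/NP  lex  "that"
[1,2] PP  lex  "gave"
[1,2] NP/(NP\PP)  >T
[2,3] NP\PP  lex  "slowly"
[1,3] NP  >  k=2
[0,3] S/(S\N)  >  k=1
[3,4] S\N  lex  "today"
[0,4] S  >  k=3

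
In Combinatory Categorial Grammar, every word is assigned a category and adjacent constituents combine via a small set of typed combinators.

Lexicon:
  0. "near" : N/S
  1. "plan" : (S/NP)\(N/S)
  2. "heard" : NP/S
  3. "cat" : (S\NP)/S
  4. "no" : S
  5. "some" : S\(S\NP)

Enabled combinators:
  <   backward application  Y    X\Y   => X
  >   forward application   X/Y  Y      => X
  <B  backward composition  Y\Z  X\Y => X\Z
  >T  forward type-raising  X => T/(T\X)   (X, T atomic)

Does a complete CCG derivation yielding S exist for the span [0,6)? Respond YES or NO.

[0,6] S   >
  [0,2] S/NP   <
    [0,1] "near" : N/S
    [1,2] "plan" : (S/NP)\(N/S)
  [2,6] NP   >
    [2,3] "heard" : NP/S
    [3,6] S   <
      [3,5] S\NP   >
        [3,4] "cat" : (S\NP)/S
        [4,5] "no" : S
      [5,6] "some" : S\(S\NP)

YES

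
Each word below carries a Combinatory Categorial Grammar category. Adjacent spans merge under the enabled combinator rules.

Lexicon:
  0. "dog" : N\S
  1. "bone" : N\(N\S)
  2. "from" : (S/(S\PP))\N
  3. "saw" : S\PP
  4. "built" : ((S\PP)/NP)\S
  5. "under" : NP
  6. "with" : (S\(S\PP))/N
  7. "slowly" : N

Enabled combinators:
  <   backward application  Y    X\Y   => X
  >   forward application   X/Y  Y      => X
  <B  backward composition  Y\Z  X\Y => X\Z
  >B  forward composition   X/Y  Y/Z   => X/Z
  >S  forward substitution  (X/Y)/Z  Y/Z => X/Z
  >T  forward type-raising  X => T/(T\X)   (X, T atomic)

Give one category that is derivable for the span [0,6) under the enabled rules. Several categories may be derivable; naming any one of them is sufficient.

[0,8] S   <
  [0,6] S\PP   >
    [0,5] (S\PP)/NP   <
      [0,4] S   >
        [0,3] S/(S\PP)   <
          [0,2] N   <
            [0,1] "dog" : N\S
            [1,2] "bone" : N\(N\S)
          [2,3] "from" : (S/(S\PP))\N
        [3,4] "saw" : S\PP
      [4,5] "built" : ((S\PP)/NP)\S
    [5,6] "under" : NP
  [6,8] S\(S\PP)   >
    [6,7] "with" : (S\(S\PP))/N
    [7,8] "slowly" : N

S\PP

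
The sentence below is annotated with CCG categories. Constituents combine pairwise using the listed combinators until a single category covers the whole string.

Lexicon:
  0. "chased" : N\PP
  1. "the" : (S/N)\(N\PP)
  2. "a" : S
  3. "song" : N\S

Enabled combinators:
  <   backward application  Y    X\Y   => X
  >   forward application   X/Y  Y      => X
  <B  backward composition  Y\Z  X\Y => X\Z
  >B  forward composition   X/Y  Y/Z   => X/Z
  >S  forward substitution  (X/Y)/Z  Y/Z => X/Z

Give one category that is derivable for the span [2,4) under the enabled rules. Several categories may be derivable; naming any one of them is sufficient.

N

[0,4] S   >
  [0,2] S/N   <
    [0,1] "chased" : N\PP
    [1,2] "the" : (S/N)\(N\PP)
  [2,4] N   <
    [2,3] "a" : S
    [3,4] "song" : N\S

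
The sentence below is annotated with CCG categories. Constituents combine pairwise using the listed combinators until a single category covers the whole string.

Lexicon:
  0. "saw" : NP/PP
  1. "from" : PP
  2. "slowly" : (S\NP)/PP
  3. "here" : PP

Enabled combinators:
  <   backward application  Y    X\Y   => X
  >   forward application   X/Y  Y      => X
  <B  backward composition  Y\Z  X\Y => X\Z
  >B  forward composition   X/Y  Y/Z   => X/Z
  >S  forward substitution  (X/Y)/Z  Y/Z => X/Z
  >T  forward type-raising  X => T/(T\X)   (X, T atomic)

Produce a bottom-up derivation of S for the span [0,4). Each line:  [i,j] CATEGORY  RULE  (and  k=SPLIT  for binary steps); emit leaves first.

[0,1] NP/PP  lex  "saw"
[1,2] PP  lex  "from"
[0,2] NP  >  k=1
[2,3] (S\NP)/PP  lex  "slowly"
[3,4] PP  lex  "here"
[2,4] S\NP  >  k=3
[0,4] S  <  k=2

[0,4] S   <
  [0,2] NP   >
    [0,1] "saw" : NP/PP
    [1,2] "from" : PP
  [2,4] S\NP   >
    [2,3] "slowly" : (S\NP)/PP
    [3,4] "here" : PP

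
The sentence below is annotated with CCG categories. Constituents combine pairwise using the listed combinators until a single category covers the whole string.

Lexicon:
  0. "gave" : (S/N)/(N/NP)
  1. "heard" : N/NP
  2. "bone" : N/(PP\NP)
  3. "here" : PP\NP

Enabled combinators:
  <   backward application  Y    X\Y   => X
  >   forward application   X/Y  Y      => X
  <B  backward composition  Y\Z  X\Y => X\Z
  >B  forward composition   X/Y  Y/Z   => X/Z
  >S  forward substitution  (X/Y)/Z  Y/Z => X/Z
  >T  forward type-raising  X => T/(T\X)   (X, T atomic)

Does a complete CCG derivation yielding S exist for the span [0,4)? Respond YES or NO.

[0,4] S   >
  [0,2] S/N   >
    [0,1] "gave" : (S/N)/(N/NP)
    [1,2] "heard" : N/NP
  [2,4] N   >
    [2,3] "bone" : N/(PP\NP)
    [3,4] "here" : PP\NP

YES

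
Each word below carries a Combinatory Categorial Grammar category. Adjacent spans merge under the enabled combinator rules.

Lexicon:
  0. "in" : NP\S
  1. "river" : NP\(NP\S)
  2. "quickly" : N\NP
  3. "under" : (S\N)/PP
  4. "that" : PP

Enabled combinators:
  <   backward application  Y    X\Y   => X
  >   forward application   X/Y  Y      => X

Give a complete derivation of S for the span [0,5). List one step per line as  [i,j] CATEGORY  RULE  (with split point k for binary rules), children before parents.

[0,5] S   <
  [0,3] N   <
    [0,2] NP   <
      [0,1] "in" : NP\S
      [1,2] "river" : NP\(NP\S)
    [2,3] "quickly" : N\NP
  [3,5] S\N   >
    [3,4] "under" : (S\N)/PP
    [4,5] "that" : PP

[0,1] NP\S  lex  "in"
[1,2] NP\(NP\S)  lex  "river"
[0,2] NP  <  k=1
[2,3] N\NP  lex  "quickly"
[0,3] N  <  k=2
[3,4] (S\N)/PP  lex  "under"
[4,5] PP  lex  "that"
[3,5] S\N  >  k=4
[0,5] S  <  k=3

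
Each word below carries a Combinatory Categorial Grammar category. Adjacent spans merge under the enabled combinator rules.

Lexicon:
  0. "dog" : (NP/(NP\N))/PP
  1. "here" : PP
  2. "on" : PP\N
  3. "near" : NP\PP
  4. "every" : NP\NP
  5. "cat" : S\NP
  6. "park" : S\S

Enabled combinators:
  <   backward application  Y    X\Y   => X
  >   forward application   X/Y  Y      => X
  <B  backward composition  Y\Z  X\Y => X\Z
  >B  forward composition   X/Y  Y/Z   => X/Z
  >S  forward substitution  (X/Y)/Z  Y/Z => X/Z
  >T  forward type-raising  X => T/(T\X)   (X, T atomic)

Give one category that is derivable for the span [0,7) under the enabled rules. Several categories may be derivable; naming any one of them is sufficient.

S

[0,7] S   <
  [0,5] NP   >
    [0,2] NP/(NP\N)   >
      [0,1] "dog" : (NP/(NP\N))/PP
      [1,2] "here" : PP
    [2,5] NP\N   <B
      [2,3] "on" : PP\N
      [3,5] NP\PP   <B
        [3,4] "near" : NP\PP
        [4,5] "every" : NP\NP
  [5,7] S\NP   <B
    [5,6] "cat" : S\NP
    [6,7] "park" : S\S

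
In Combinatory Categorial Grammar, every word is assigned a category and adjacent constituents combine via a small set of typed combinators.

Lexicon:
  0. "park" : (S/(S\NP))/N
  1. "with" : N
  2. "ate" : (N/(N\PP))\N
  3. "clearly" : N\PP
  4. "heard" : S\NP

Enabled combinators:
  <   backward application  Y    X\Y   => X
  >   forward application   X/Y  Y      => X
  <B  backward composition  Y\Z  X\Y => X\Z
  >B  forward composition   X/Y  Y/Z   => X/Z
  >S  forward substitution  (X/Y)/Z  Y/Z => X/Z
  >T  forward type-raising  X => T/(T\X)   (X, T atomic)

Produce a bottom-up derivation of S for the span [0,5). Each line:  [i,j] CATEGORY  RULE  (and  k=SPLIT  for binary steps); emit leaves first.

[0,1] (S/(S\NP))/N  lex  "park"
[1,2] N  lex  "with"
[2,3] (N/(N\PP))\N  lex  "ate"
[1,3] N/(N\PP)  <  k=2
[3,4] N\PP  lex  "clearly"
[1,4] N  >  k=3
[0,4] S/(S\NP)  >  k=1
[4,5] S\NP  lex  "heard"
[0,5] S  >  k=4

[0,5] S   >
  [0,4] S/(S\NP)   >
    [0,1] "park" : (S/(S\NP))/N
    [1,4] N   >
      [1,3] N/(N\PP)   <
        [1,2] "with" : N
        [2,3] "ate" : (N/(N\PP))\N
      [3,4] "clearly" : N\PP
  [4,5] "heard" : S\NP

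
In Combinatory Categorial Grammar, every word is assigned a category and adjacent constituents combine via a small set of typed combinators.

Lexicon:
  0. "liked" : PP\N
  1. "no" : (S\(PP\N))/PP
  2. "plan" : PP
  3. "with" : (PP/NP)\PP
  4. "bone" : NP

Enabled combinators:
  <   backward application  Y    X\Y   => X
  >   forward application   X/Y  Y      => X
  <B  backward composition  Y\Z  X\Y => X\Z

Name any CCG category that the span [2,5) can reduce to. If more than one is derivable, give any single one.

PP

[0,5] S   <
  [0,1] "liked" : PP\N
  [1,5] S\(PP\N)   >
    [1,2] "no" : (S\(PP\N))/PP
    [2,5] PP   >
      [2,4] PP/NP   <
        [2,3] "plan" : PP
        [3,4] "with" : (PP/NP)\PP
      [4,5] "bone" : NP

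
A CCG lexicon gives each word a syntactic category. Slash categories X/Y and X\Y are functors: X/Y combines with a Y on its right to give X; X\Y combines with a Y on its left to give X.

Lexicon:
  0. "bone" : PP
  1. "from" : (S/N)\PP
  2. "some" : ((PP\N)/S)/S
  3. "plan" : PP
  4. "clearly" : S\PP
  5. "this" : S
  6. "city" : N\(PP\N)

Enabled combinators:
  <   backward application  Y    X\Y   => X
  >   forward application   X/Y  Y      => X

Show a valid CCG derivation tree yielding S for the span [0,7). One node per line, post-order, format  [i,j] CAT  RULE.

[0,1] PP  lex  "bone"
[1,2] (S/N)\PP  lex  "from"
[0,2] S/N  <  k=1
[2,3] ((PP\N)/S)/S  lex  "some"
[3,4] PP  lex  "plan"
[4,5] S\PP  lex  "clearly"
[3,5] S  <  k=4
[2,5] (PP\N)/S  >  k=3
[5,6] S  lex  "this"
[2,6] PP\N  >  k=5
[6,7] N\(PP\N)  lex  "city"
[2,7] N  <  k=6
[0,7] S  >  k=2

[0,7] S   >
  [0,2] S/N   <
    [0,1] "bone" : PP
    [1,2] "from" : (S/N)\PP
  [2,7] N   <
    [2,6] PP\N   >
      [2,5] (PP\N)/S   >
        [2,3] "some" : ((PP\N)/S)/S
        [3,5] S   <
          [3,4] "plan" : PP
          [4,5] "clearly" : S\PP
      [5,6] "this" : S
    [6,7] "city" : N\(PP\N)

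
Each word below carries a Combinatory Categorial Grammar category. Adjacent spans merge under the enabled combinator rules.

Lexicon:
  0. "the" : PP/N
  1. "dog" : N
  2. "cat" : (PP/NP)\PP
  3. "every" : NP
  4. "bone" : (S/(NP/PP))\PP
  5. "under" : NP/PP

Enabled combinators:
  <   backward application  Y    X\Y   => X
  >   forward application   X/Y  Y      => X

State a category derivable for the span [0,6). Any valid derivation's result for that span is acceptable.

[0,6] S   >
  [0,5] S/(NP/PP)   <
    [0,4] PP   >
      [0,3] PP/NP   <
        [0,2] PP   >
          [0,1] "the" : PP/N
          [1,2] "dog" : N
        [2,3] "cat" : (PP/NP)\PP
      [3,4] "every" : NP
    [4,5] "bone" : (S/(NP/PP))\PP
  [5,6] "under" : NP/PP

S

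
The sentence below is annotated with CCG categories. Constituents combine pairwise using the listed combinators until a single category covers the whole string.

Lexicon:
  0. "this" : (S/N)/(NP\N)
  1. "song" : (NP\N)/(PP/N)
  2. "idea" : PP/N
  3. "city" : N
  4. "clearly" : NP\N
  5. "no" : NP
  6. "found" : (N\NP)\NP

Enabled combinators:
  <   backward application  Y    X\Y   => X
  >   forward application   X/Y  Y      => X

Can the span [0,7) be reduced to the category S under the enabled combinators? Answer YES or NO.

YES

[0,7] S   >
  [0,3] S/N   >
    [0,1] "this" : (S/N)/(NP\N)
    [1,3] NP\N   >
      [1,2] "song" : (NP\N)/(PP/N)
      [2,3] "idea" : PP/N
  [3,7] N   <
    [3,5] NP   <
      [3,4] "city" : N
      [4,5] "clearly" : NP\N
    [5,7] N\NP   <
      [5,6] "no" : NP
      [6,7] "found" : (N\NP)\NP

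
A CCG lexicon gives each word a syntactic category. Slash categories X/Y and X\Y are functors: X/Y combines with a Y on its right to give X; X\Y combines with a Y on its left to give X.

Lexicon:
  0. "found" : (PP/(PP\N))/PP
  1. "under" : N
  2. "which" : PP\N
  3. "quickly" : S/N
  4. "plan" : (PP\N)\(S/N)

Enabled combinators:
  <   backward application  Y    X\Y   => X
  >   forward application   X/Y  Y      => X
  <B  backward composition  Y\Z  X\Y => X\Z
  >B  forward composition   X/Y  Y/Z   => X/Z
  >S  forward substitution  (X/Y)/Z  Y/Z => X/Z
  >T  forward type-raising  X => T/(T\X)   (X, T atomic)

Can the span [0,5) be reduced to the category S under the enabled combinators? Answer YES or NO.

(PP/(PP\N))/PP N PP\N S/N (PP\N)\(S/N)
CKY chart[0,5] = {N/(N\PP), NP/(NP\PP), PP, PP/(PP\PP), S/(S\PP)}; S ∉ chart

NO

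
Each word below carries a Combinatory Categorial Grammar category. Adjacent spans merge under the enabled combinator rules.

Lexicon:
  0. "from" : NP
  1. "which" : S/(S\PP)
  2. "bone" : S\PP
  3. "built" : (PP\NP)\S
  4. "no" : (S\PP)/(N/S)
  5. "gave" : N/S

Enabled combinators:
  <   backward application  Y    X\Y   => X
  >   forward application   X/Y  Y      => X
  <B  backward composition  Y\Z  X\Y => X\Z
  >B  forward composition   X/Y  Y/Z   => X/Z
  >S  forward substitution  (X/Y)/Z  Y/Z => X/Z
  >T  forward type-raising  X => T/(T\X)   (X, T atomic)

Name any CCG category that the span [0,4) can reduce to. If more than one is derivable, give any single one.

[0,6] S   <
  [0,4] PP   <
    [0,1] "from" : NP
    [1,4] PP\NP   <
      [1,3] S   >
        [1,2] "which" : S/(S\PP)
        [2,3] "bone" : S\PP
      [3,4] "built" : (PP\NP)\S
  [4,6] S\PP   >
    [4,5] "no" : (S\PP)/(N/S)
    [5,6] "gave" : N/S

PP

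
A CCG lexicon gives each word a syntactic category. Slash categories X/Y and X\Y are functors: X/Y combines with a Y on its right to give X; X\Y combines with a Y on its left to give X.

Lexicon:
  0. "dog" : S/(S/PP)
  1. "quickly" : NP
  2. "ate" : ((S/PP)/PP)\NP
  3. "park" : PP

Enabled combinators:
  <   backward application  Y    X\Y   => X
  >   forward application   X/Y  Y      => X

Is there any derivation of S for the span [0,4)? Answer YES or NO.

[0,4] S   >
  [0,1] "dog" : S/(S/PP)
  [1,4] S/PP   >
    [1,3] (S/PP)/PP   <
      [1,2] "quickly" : NP
      [2,3] "ate" : ((S/PP)/PP)\NP
    [3,4] "park" : PP

YES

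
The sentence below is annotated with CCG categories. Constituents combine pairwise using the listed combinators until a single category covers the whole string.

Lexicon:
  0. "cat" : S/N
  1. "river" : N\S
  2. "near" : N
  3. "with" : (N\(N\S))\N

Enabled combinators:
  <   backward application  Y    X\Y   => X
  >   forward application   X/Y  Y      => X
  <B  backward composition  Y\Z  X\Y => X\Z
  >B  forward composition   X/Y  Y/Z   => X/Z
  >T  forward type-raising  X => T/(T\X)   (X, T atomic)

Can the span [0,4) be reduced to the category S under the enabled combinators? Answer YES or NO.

YES

[0,4] S   >
  [0,1] "cat" : S/N
  [1,4] N   <
    [1,2] "river" : N\S
    [2,4] N\(N\S)   <
      [2,3] "near" : N
      [3,4] "with" : (N\(N\S))\N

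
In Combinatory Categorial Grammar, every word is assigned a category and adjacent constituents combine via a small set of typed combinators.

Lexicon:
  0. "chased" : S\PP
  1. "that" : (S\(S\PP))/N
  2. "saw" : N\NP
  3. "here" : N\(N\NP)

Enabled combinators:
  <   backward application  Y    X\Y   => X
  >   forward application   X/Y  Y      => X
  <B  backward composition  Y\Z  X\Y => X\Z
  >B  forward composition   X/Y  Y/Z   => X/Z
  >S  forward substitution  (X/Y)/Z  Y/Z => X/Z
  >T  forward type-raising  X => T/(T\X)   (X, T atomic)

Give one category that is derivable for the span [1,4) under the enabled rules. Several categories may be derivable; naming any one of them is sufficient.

[0,4] S   <
  [0,1] "chased" : S\PP
  [1,4] S\(S\PP)   >
    [1,2] "that" : (S\(S\PP))/N
    [2,4] N   <
      [2,3] "saw" : N\NP
      [3,4] "here" : N\(N\NP)

S\(S\PP)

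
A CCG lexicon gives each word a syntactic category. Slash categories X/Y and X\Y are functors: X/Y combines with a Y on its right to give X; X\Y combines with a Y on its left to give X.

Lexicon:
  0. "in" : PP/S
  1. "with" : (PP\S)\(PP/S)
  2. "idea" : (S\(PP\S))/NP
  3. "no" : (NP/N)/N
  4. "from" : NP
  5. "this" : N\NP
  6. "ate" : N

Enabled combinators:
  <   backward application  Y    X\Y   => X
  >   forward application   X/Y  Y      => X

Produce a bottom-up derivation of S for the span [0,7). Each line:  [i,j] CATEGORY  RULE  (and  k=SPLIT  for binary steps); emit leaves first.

[0,1] PP/S  lex  "in"
[1,2] (PP\S)\(PP/S)  lex  "with"
[0,2] PP\S  <  k=1
[2,3] (S\(PP\S))/NP  lex  "idea"
[3,4] (NP/N)/N  lex  "no"
[4,5] NP  lex  "from"
[5,6] N\NP  lex  "this"
[4,6] N  <  k=5
[3,6] NP/N  >  k=4
[6,7] N  lex  "ate"
[3,7] NP  >  k=6
[2,7] S\(PP\S)  >  k=3
[0,7] S  <  k=2

[0,7] S   <
  [0,2] PP\S   <
    [0,1] "in" : PP/S
    [1,2] "with" : (PP\S)\(PP/S)
  [2,7] S\(PP\S)   >
    [2,3] "idea" : (S\(PP\S))/NP
    [3,7] NP   >
      [3,6] NP/N   >
        [3,4] "no" : (NP/N)/N
        [4,6] N   <
          [4,5] "from" : NP
          [5,6] "this" : N\NP
      [6,7] "ate" : N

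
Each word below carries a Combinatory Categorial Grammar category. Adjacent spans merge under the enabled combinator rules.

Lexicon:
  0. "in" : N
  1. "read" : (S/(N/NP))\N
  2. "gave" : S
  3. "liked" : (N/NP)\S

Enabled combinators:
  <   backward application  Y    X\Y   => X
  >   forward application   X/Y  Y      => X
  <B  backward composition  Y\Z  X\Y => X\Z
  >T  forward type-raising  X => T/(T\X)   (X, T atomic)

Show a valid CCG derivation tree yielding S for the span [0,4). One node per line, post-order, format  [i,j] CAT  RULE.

[0,4] S   >
  [0,2] S/(N/NP)   <
    [0,1] "in" : N
    [1,2] "read" : (S/(N/NP))\N
  [2,4] N/NP   <
    [2,3] "gave" : S
    [3,4] "liked" : (N/NP)\S

[0,1] N  lex  "in"
[1,2] (S/(N/NP))\N  lex  "read"
[0,2] S/(N/NP)  <  k=1
[2,3] S  lex  "gave"
[3,4] (N/NP)\S  lex  "liked"
[2,4] N/NP  <  k=3
[0,4] S  >  k=2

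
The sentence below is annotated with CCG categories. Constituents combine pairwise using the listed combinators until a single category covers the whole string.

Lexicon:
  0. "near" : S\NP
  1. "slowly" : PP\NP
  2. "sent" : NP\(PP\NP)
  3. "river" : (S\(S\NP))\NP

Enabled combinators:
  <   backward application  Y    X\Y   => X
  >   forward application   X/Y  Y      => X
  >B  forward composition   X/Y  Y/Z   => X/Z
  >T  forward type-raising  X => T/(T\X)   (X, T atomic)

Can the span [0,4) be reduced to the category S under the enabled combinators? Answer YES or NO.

YES

[0,4] S   <
  [0,1] "near" : S\NP
  [1,4] S\(S\NP)   <
    [1,3] NP   <
      [1,2] "slowly" : PP\NP
      [2,3] "sent" : NP\(PP\NP)
    [3,4] "river" : (S\(S\NP))\NP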